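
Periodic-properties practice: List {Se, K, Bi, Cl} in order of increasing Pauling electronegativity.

K < Bi < Se < Cl

Cl is in period 3, group 17; K is in period 4, group 1; Se is in period 4, group 16; Bi is in period 6, group 15.
EN rises left→right (higher Z_eff, smaller atoms) and falls top→bottom (larger, more shielded atoms).
Neither a single period nor a single group — weigh both effects.
Bi > K: period and group pull opposite ways; the across-period shift dominates (2.02 vs 0.82).
Se > Bi: both effects reinforce here, so Se is clearly the higher of the two.
Cl > Se: both effects reinforce here, so Cl is clearly the higher of the two.
Tabulated electronegativity (Pauling): Cl 3.16, K 0.82, Se 2.55, Bi 2.02.
So from lowest to highest: K < Bi < Se < Cl.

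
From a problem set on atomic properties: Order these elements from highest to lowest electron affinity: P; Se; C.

Se, C, P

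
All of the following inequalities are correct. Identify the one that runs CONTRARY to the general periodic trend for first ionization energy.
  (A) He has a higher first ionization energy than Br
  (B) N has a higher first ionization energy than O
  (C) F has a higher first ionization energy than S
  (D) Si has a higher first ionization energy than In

(B)

The general trend: first ionization energy increases across a period and decreases down a group.
(A) He (period 1, group 18) vs Br (period 4, group 17): the stated order agrees with the simple trend.
(B) N (period 2, group 15) vs O (period 2, group 16): the stated order contradicts the simple trend.
(C) F (period 2, group 17) vs S (period 3, group 16): the stated order agrees with the simple trend.
(D) Si (period 3, group 14) vs In (period 5, group 13): the stated order agrees with the simple trend.
The exception is (B): pairing an electron in O's 2p⁴ costs repulsion energy, so O ionizes more easily than half-filled N (2p³).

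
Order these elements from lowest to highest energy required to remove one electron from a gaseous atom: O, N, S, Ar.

S, O, N, Ar

N is in period 2, group 15; O is in period 2, group 16; S is in period 3, group 16; Ar is in period 3, group 18.
IE₁ increases left→right with effective nuclear charge and decreases top→bottom as the valence shell moves farther out.
These span different periods and groups, so the two trends combine.
O > S: they share group 16; the group trend gives O the larger value.
N > O: this pair runs against the simple trend — see the exception note.
Ar > N: period and group pull opposite ways; the across-period shift dominates (1521 vs 1402 kJ/mol).
Note the exception: N has a higher first ionization energy than O, contrary to the simple trend — pairing an electron in O's 2p⁴ costs repulsion energy, so O ionizes more easily than half-filled N (2p³).
For reference (kJ/mol): N 1402, O 1314, S 1000, Ar 1521.
So from lowest to highest: S < O < N < Ar.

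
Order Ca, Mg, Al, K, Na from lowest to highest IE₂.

Consider each +1 ion: Ca⁺ still has 1 valence electron; Mg⁺ still has 1 valence electron; Al⁺ still has 2 valence electrons; K⁺ is the bare [Ar] core; Na⁺ is the bare [Ne] core.
Breaking into a closed-shell core is much more expensive than removing a leftover valence electron — K and Na have the largest IE_2 here.
Valence configurations: Ca⁺ [Ar]4s¹, Mg⁺ [Ne]3s¹, Al⁺ [Ne]3s².
Approximate IE_2 values (kJ/mol): Ca 1145, Mg 1451, Al 1817, K 3052, Na 4562.
Hence IE_2: Ca < Mg < Al < K < Na.

Ca < Mg < Al < K < Na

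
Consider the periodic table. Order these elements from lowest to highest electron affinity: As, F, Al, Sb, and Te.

F is in period 2, group 17; Al is in period 3, group 13; As is in period 4, group 15; Sb is in period 5, group 15; Te is in period 5, group 16.
Atoms with high Z_eff and room in the valence shell (especially the halogens) have the most exothermic electron affinities.
Neither a single period nor a single group — weigh both effects.
As > Al: period and group pull opposite ways; the across-period shift dominates (78 vs 42 kJ/mol).
Sb > As: this pair runs against the simple trend — see the exception note.
Te > Sb: both are in period 5; the period trend gives Te the larger value.
F > Te: relative to Te, both the across-period and down-group shifts push F's electron affinity up.
Note the exception: Sb has a higher electron affinity than As, contrary to the simple trend — both are half-filled np³, but the pairing/repulsion penalty for the added electron shrinks as the p orbitals become larger and more diffuse down the group, and for Sb that outweighs the weaker nuclear attraction.
Tabulated electron affinity (kJ/mol): F 328, Al 42, As 78, Sb 103, Te 190.
So from lowest to highest: Al < As < Sb < Te < F.

Al < As < Sb < Te < F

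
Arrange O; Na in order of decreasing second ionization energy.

Na > O

The second ionization energy removes an electron from the +1 ion. For each element: O⁺ still has 5 valence electrons; Na⁺ is the bare [Ne] core.
Pulling an electron out of a noble-gas core costs far more than removing a remaining valence electron, so Na sits at the high end of IE_2.
The numbers (kJ/mol): O 3388, Na 4562.
Hence IE_2: O < Na.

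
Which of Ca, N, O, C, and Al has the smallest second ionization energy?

Ca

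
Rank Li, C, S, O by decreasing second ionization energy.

Li, O, C, S

IE_2 is the cost of taking one more electron from the +1 cation: Li⁺ is the bare [He] core; C⁺ still has 3 valence electrons; S⁺ still has 5 valence electrons; O⁺ still has 5 valence electrons.
Breaking into a closed-shell core is much more expensive than removing a leftover valence electron — Li has the largest IE_2 here.
Valence configurations: C⁺ [He]2s²2p¹, S⁺ [Ne]3s²3p³, O⁺ [He]2s²2p³.
The numbers (kJ/mol): Li 7298, C 2353, S 2252, O 3388.
Hence IE_2: S < C < O < Li.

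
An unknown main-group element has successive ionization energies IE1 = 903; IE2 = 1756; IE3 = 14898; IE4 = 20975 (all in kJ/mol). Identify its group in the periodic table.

Look for the largest jump between consecutive ionization energies: IE3/IE2 ≈ 8.5, far larger than any earlier ratio.
That jump marks the point where a core electron is being removed. So the atom has 2 valence electrons.
A main-group element with 2 valence electrons is in group 2.

Group 2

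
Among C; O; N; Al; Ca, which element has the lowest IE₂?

Ca

Consider each +1 ion: C⁺ still has 3 valence electrons; O⁺ still has 5 valence electrons; N⁺ still has 4 valence electrons; Al⁺ still has 2 valence electrons; Ca⁺ still has 1 valence electron.
All are still removing valence electrons, so compare the +1 ions as you would atoms: IE_2 generally rises across a period (higher Z_eff) and falls down a group (larger shell), subject to the usual subshell exceptions.
Valence configurations: C⁺ [He]2s²2p¹, O⁺ [He]2s²2p³, N⁺ [He]2s²2p², Al⁺ [Ne]3s², Ca⁺ [Ar]4s¹.
The numbers (kJ/mol): C 2353, O 3388, N 2856, Al 1817, Ca 1145.
Overall IE_2 order: Ca < Al < C < N < O.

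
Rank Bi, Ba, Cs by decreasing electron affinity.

Bi > Cs > Ba

Atoms with high Z_eff and room in the valence shell (especially the halogens) have the most exothermic electron affinities.
All lie in period 6; the across-period trend (electron affinity increases left to right) applies, with the exception below.
Note the exception: Cs has a higher electron affinity than Ba, contrary to the simple trend — adding an electron to Ba (ns²) has to open a new, higher-energy np subshell, which is unfavourable.
For reference (kJ/mol): Cs 46, Ba 14, Bi 91.
So from highest to lowest: Bi > Cs > Ba.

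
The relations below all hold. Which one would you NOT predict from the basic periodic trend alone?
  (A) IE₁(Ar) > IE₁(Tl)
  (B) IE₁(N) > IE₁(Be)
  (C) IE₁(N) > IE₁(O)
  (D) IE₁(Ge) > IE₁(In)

The general trend: IE₁ increases across a period and decreases down a group.
(A) Ar (period 3, group 18) vs Tl (period 6, group 13): the stated order agrees with the simple trend.
(B) N (period 2, group 15) vs Be (period 2, group 2): the stated order agrees with the simple trend.
(C) N (period 2, group 15) vs O (period 2, group 16): the stated order contradicts the simple trend.
(D) Ge (period 4, group 14) vs In (period 5, group 13): the stated order agrees with the simple trend.
The exception is (C): pairing an electron in O's 2p⁴ costs repulsion energy, so O ionizes more easily than half-filled N (2p³).

(C)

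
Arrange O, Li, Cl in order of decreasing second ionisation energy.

Li, O, Cl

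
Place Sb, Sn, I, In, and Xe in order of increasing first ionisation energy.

First ionization energy rises across a period (greater Z_eff holds electrons more tightly) and falls down a group (valence electrons are farther from the nucleus).
All lie in period 5, so first ionization energy increases left to right.
So from lowest to highest: In < Sn < Sb < I < Xe.

In, Sn, Sb, I, Xe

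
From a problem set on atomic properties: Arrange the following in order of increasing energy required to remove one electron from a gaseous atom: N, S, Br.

S < Br < N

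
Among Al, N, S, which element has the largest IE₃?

IE_3 is the cost of taking one more electron from the +2 cation: Al²⁺ still has 1 valence electron; N²⁺ still has 3 valence electrons; S²⁺ still has 4 valence electrons.
All are still removing valence electrons, so compare the +2 ions as you would atoms: IE_3 generally rises across a period (higher Z_eff) and falls down a group (larger shell), subject to the usual subshell exceptions.
Valence configurations: Al²⁺ [Ne]3s¹, N²⁺ [He]2s²2p¹, S²⁺ [Ne]3s²3p².
Tabulated IE_3 (kJ/mol): Al 2745, N 4578, S 3357.
So the third ionization energies run Al < S < N.

N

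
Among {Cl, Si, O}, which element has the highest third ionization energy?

IE_3 is the cost of taking one more electron from the +2 cation: Cl²⁺ still has 5 valence electrons; Si²⁺ still has 2 valence electrons; O²⁺ still has 4 valence electrons.
All are still removing valence electrons, so compare the +2 ions as you would atoms: IE_3 generally rises across a period (higher Z_eff) and falls down a group (larger shell), subject to the usual subshell exceptions.
Valence configurations: Cl²⁺ [Ne]3s²3p³, Si²⁺ [Ne]3s², O²⁺ [He]2s²2p².
The numbers (kJ/mol): Cl 3822, Si 3232, O 5300.
So the third ionization energies run Si < Cl < O.

O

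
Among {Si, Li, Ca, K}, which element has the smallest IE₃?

Si

Consider each +2 ion: Si²⁺ still has 2 valence electrons; Li²⁺ is already 1 electron into the core; Ca²⁺ is the bare [Ar] core; K²⁺ is already 1 electron into the core.
Breaking into a closed-shell core is much more expensive than removing a leftover valence electron — K, Ca and Li have the largest IE_3 here.
Tabulated IE_3 (kJ/mol): Si 3232, Li 11815, Ca 4912, K 4420.
So the third ionization energies run Si < K < Ca < Li.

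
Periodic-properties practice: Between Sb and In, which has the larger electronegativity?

Sb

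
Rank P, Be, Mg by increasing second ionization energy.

After 1 electron has been removed, what remains? P⁺ still has 4 valence electrons; Be⁺ still has 1 valence electron; Mg⁺ still has 1 valence electron.
All are still removing valence electrons, so compare the +1 ions as you would atoms: IE_2 generally rises across a period (higher Z_eff) and falls down a group (larger shell), subject to the usual subshell exceptions.
Valence configurations: P⁺ [Ne]3s²3p², Be⁺ [He]2s¹, Mg⁺ [Ne]3s¹.
The numbers (kJ/mol): P 1907, Be 1757, Mg 1451.
Putting it together, IE_2: Mg < Be < P.

Mg, Be, P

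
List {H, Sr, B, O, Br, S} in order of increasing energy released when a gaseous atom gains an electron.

H is in period 1, group 1; B is in period 2, group 13; O is in period 2, group 16; S is in period 3, group 16; Br is in period 4, group 17; Sr is in period 5, group 2.
EA tends to increase across a period and decrease down a group, though the pattern is less regular than for IE or radius.
Here both period and group differ, so the two effects have to be weighed against each other.
B > Sr: both effects reinforce here, so B is clearly the higher of the two.
H > B: period and group pull opposite ways; the down-group shift dominates (73 vs 27 kJ/mol).
O > H: period and group pull opposite ways; the across-period shift dominates (141 vs 73 kJ/mol).
S > O: this pair runs against the simple trend — see the exception note.
Br > S: period and group pull opposite ways; the across-period shift dominates (325 vs 200 kJ/mol).
Note the exception: S has a higher electron affinity than O, contrary to the simple trend — the compact 2p subshell of O repels the added electron more than S's larger 3p does.
For reference (kJ/mol): H 73, B 27, O 141, S 200, Br 325, Sr 5.
So from lowest to highest: Sr < B < H < O < S < Br.

Sr < B < H < O < S < Br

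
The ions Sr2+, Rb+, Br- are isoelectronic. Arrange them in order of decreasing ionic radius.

Br-, Rb+, Sr2+

All of these have 36 electrons, so size is governed by nuclear charge alone: the more protons, the stronger the pull on the same electron cloud, and the smaller the ion.
Nuclear charges: Sr2+ (Z=38), Rb+ (Z=37), Br- (Z=35).
Largest to smallest: Br- > Rb+ > Sr2+.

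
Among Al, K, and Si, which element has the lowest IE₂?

Si

After 1 electron has been removed, what remains? Al⁺ still has 2 valence electrons; K⁺ is the bare [Ar] core; Si⁺ still has 3 valence electrons.
Pulling an electron out of a noble-gas core costs far more than removing a remaining valence electron, so K sits at the high end of IE_2.
Valence configurations: Al⁺ [Ne]3s², Si⁺ [Ne]3s²3p¹.
Si⁺ loses a lone 3p electron whereas Al⁺ must break into a filled 3s² pair, so IE_2(Al) > IE_2(Si) even though Si has the higher nuclear charge.
The numbers (kJ/mol): Al 1817, K 3052, Si 1577.
Hence IE_2: Si < Al < K.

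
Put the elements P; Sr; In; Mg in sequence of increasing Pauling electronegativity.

Electronegativity increases across a period and decreases down a group, tracking effective nuclear charge and atomic size.
These span different periods and groups, so the two trends combine.
Mg > Sr: they share group 2; the group trend gives Mg the larger value.
In > Mg: period and group pull opposite ways; the across-period shift dominates (1.78 vs 1.31).
P > In: both effects reinforce here, so P is clearly the higher of the two.
Approximate values (Pauling): Mg 1.31, P 2.19, Sr 0.95, In 1.78.
So from lowest to highest: Sr < Mg < In < P.

Sr < Mg < In < P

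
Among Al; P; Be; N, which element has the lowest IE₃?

Consider each +2 ion: Al²⁺ still has 1 valence electron; P²⁺ still has 3 valence electrons; Be²⁺ is the bare [He] core; N²⁺ still has 3 valence electrons.
Breaking into a closed-shell core is much more expensive than removing a leftover valence electron — Be has the largest IE_3 here.
Valence configurations: Al²⁺ [Ne]3s¹, P²⁺ [Ne]3s²3p¹, N²⁺ [He]2s²2p¹.
Tabulated IE_3 (kJ/mol): Al 2745, P 2914, Be 14849, N 4578.
Hence IE_3: Al < P < N < Be.

Al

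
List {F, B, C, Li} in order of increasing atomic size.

F, C, B, Li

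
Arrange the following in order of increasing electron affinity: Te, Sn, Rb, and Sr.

Sr, Rb, Sn, Te

Adding an electron releases more energy for atoms nearer the top right (short of the noble gases).
All lie in period 5; the across-period trend (electron affinity increases left to right) applies, with the exception below.
Note the exception: Rb has a higher electron affinity than Sr, contrary to the simple trend — adding an electron to Sr (ns²) has to open a new, higher-energy np subshell, which is unfavourable.
Approximate values (kJ/mol): Rb 47, Sr 5, Sn 107, Te 190.
So from lowest to highest: Sr < Rb < Sn < Te.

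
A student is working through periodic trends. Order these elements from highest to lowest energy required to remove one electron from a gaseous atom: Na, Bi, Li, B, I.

I, B, Bi, Li, Na

Li is in period 2, group 1; B is in period 2, group 13; Na is in period 3, group 1; I is in period 5, group 17; Bi is in period 6, group 15.
First ionization energy rises across a period (greater Z_eff holds electrons more tightly) and falls down a group (valence electrons are farther from the nucleus).
Here both period and group differ, so the two effects have to be weighed against each other.
Li > Na: Li sits above Na in group 1, so the down-group effect alone puts Li higher.
Bi > Li: period and group pull opposite ways; the across-period shift dominates (703 vs 520 kJ/mol).
B > Bi: period and group pull opposite ways; the down-group shift dominates (801 vs 703 kJ/mol).
I > B: the two effects oppose for this pair; the across-period effect wins (1008 vs 801 kJ/mol).
Tabulated first ionization energy (kJ/mol): Li 520, B 801, Na 496, I 1008, Bi 703.
So from highest to lowest: I > B > Bi > Li > Na.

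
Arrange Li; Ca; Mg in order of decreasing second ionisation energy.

Li > Mg > Ca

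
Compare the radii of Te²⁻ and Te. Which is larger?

Te²⁻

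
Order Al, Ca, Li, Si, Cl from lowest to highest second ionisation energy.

Ca < Si < Al < Cl < Li

The second ionization energy removes an electron from the +1 ion. For each element: Al⁺ still has 2 valence electrons; Ca⁺ still has 1 valence electron; Li⁺ is the bare [He] core; Si⁺ still has 3 valence electrons; Cl⁺ still has 6 valence electrons.
Breaking into a closed-shell core is much more expensive than removing a leftover valence electron — Li has the largest IE_2 here.
Valence configurations: Al⁺ [Ne]3s², Ca⁺ [Ar]4s¹, Si⁺ [Ne]3s²3p¹, Cl⁺ [Ne]3s²3p⁴.
Si⁺ loses a lone 3p electron whereas Al⁺ must break into a filled 3s² pair, so IE_2(Al) > IE_2(Si) even though Si has the higher nuclear charge.
Tabulated IE_2 (kJ/mol): Al 1817, Ca 1145, Li 7298, Si 1577, Cl 2298.
Hence IE_2: Ca < Si < Al < Cl < Li.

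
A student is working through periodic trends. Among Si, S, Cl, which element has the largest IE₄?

After 3 electrons have been removed, what remains? Si³⁺ still has 1 valence electron; S³⁺ still has 3 valence electrons; Cl³⁺ still has 4 valence electrons.
All are still removing valence electrons, so compare the +3 ions as you would atoms: IE_4 generally rises across a period (higher Z_eff) and falls down a group (larger shell), subject to the usual subshell exceptions.
Valence configurations: Si³⁺ [Ne]3s¹, S³⁺ [Ne]3s²3p¹, Cl³⁺ [Ne]3s²3p².
The numbers (kJ/mol): Si 4356, S 4556, Cl 5159.
Hence IE_4: Si < S < Cl.

Cl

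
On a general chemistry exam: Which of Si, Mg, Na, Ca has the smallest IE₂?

Ca

IE_2 is the cost of taking one more electron from the +1 cation: Si⁺ still has 3 valence electrons; Mg⁺ still has 1 valence electron; Na⁺ is the bare [Ne] core; Ca⁺ still has 1 valence electron.
Pulling an electron out of a noble-gas core costs far more than removing a remaining valence electron, so Na sits at the high end of IE_2.
Valence configurations: Si⁺ [Ne]3s²3p¹, Mg⁺ [Ne]3s¹, Ca⁺ [Ar]4s¹.
Tabulated IE_2 (kJ/mol): Si 1577, Mg 1451, Na 4562, Ca 1145.
Overall IE_2 order: Ca < Mg < Si < Na.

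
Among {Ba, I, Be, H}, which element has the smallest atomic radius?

H is in period 1, group 1; Be is in period 2, group 2; I is in period 5, group 17; Ba is in period 6, group 2.
Atomic radius shrinks across a period as nuclear charge pulls the same shell inward, and grows down a group as new shells are added.
Here both period and group differ, so the two effects have to be weighed against each other.
Be > H: the two effects oppose for this pair; the down-group effect wins (102 vs 32 pm).
I > Be: period and group pull opposite ways; the down-group shift dominates (133 vs 102 pm).
Ba > I: both effects reinforce here, so Ba is clearly the larger of the two.
For reference (pm): H 32, Be 102, I 133, Ba 196.
The smallest atomic radius among these belongs to H.

H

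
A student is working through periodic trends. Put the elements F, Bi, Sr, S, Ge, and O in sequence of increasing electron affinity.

O is in period 2, group 16; F is in period 2, group 17; S is in period 3, group 16; Ge is in period 4, group 14; Sr is in period 5, group 2; Bi is in period 6, group 15.
EA tends to increase across a period and decrease down a group, though the pattern is less regular than for IE or radius.
Neither a single period nor a single group — weigh both effects.
Bi > Sr: the two effects oppose for this pair; the across-period effect wins (91 vs 5 kJ/mol).
Ge > Bi: period and group pull opposite ways; the down-group shift dominates (119 vs 91 kJ/mol).
O > Ge: both effects reinforce here, so O is clearly the higher of the two.
S > O: this pair runs against the simple trend — see the exception note.
F > S: relative to S, both the across-period and down-group shifts push F's electron affinity up.
Note the exception: S has a higher electron affinity than O, contrary to the simple trend — the compact 2p subshell of O repels the added electron more than S's larger 3p does.
For reference (kJ/mol): O 141, F 328, S 200, Ge 119, Sr 5, Bi 91.
So from lowest to highest: Sr < Bi < Ge < O < S < F.

Sr < Bi < Ge < O < S < F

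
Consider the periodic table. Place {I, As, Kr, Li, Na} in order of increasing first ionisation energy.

Li is in period 2, group 1; Na is in period 3, group 1; As is in period 4, group 15; Kr is in period 4, group 18; I is in period 5, group 17.
Removing the outermost electron gets harder across a period and easier down a group.
Neither a single period nor a single group — weigh both effects.
Li > Na: they share group 1; the group trend gives Li the larger value.
As > Li: the two effects oppose for this pair; the across-period effect wins (947 vs 520 kJ/mol).
I > As: the two effects oppose for this pair; the across-period effect wins (1008 vs 947 kJ/mol).
Kr > I: relative to I, both the across-period and down-group shifts push Kr's first ionization energy up.
Approximate values (kJ/mol): Li 520, Na 496, As 947, Kr 1351, I 1008.
So from lowest to highest: Na < Li < As < I < Kr.

Na, Li, As, I, Kr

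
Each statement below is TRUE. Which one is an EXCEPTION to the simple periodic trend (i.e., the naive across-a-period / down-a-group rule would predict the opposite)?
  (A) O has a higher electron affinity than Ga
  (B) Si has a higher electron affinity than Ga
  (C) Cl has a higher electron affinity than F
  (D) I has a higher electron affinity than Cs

(C)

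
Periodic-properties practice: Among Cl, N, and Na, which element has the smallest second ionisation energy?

Cl

IE_2 is the cost of taking one more electron from the +1 cation: Cl⁺ still has 6 valence electrons; N⁺ still has 4 valence electrons; Na⁺ is the bare [Ne] core.
Core electrons are held far more tightly than valence electrons, so Na tops the IE_2 order.
Valence configurations: Cl⁺ [Ne]3s²3p⁴, N⁺ [He]2s²2p².
Approximate IE_2 values (kJ/mol): Cl 2298, N 2856, Na 4562.
So the second ionization energies run Cl < N < Na.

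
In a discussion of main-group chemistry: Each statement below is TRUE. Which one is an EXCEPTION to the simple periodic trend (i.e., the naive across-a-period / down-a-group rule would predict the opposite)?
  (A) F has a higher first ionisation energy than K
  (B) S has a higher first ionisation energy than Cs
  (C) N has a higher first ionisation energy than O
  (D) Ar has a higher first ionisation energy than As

The general trend: first ionisation energy increases across a period and decreases down a group.
(A) F (period 2, group 17) vs K (period 4, group 1): the stated order agrees with the simple trend.
(B) S (period 3, group 16) vs Cs (period 6, group 1): the stated order agrees with the simple trend.
(C) N (period 2, group 15) vs O (period 2, group 16): the stated order contradicts the simple trend.
(D) Ar (period 3, group 18) vs As (period 4, group 15): the stated order agrees with the simple trend.
The exception is (C): pairing an electron in O's 2p⁴ costs repulsion energy, so O ionizes more easily than half-filled N (2p³).

(C)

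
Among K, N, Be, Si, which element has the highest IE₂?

K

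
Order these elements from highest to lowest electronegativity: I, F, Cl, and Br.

F is in period 2, group 17; Cl is in period 3, group 17; Br is in period 4, group 17; I is in period 5, group 17.
Smaller atoms with higher effective nuclear charge are more electronegative.
All are in group 17, so electronegativity increases up the group.
So from highest to lowest: F > Cl > Br > I.

F > Cl > Br > I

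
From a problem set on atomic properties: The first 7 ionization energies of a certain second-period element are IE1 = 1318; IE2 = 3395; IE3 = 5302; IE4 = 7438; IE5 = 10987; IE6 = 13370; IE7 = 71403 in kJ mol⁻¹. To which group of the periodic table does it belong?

Group 16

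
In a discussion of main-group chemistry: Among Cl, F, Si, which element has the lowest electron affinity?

EA tends to increase across a period and decrease down a group, though the pattern is less regular than for IE or radius.
These span different periods and groups, so the two trends combine.
F > Si: relative to Si, both the across-period and down-group shifts push F's electron affinity up.
Cl > F: this pair runs against the simple trend — see the exception note.
Note the exception: Cl has a higher electron affinity than F, contrary to the simple trend — F's small 2p subshell makes the incoming electron feel strong e⁻–e⁻ repulsion, so Cl actually releases more energy on gaining an electron.
For reference (kJ/mol): F 328, Si 134, Cl 349.
The lowest electron affinity among these belongs to Si.

Si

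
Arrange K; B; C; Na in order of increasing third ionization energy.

B < K < C < Na

IE_3 is the cost of taking one more electron from the +2 cation: K²⁺ is already 1 electron into the core; B²⁺ still has 1 valence electron; C²⁺ still has 2 valence electrons; Na²⁺ is already 1 electron into the core.
Usually core removal costs more than valence removal, but here the competition is close: a tightly held n=2 valence electron can cost more to remove than an n=3 core electron, so the actual values have to decide it.
Valence configurations: B²⁺ [He]2s¹, C²⁺ [He]2s².
Approximate IE_3 values (kJ/mol): K 4420, B 3660, C 4620, Na 6910.
Putting it together, IE_3: B < K < C < Na.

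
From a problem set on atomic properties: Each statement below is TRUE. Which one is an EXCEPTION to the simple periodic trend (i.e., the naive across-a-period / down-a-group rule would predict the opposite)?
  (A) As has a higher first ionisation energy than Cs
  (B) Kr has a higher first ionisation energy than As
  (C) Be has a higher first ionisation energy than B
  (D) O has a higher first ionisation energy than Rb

The general trend: first ionisation energy increases across a period and decreases down a group.
(A) As (period 4, group 15) vs Cs (period 6, group 1): the stated order agrees with the simple trend.
(B) Kr (period 4, group 18) vs As (period 4, group 15): the stated order agrees with the simple trend.
(C) Be (period 2, group 2) vs B (period 2, group 13): the stated order contradicts the simple trend.
(D) O (period 2, group 16) vs Rb (period 5, group 1): the stated order agrees with the simple trend.
The exception is (C): removing B's lone 2p electron is easier than breaking Be's filled 2s².

(C)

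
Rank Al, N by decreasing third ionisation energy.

Consider each +2 ion: Al²⁺ still has 1 valence electron; N²⁺ still has 3 valence electrons.
All are still removing valence electrons, so compare the +2 ions as you would atoms: IE_3 generally rises across a period (higher Z_eff) and falls down a group (larger shell), subject to the usual subshell exceptions.
Valence configurations: Al²⁺ [Ne]3s¹, N²⁺ [He]2s²2p¹.
The numbers (kJ/mol): Al 2745, N 4578.
Overall IE_3 order: Al < N.

N, Al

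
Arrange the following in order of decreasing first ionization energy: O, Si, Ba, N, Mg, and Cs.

N is in period 2, group 15; O is in period 2, group 16; Mg is in period 3, group 2; Si is in period 3, group 14; Cs is in period 6, group 1; Ba is in period 6, group 2.
IE₁ increases left→right with effective nuclear charge and decreases top→bottom as the valence shell moves farther out.
Neither a single period nor a single group — weigh both effects.
Ba > Cs: both are in period 6; the period trend gives Ba the larger value.
Mg > Ba: Mg sits above Ba in group 2, so the down-group effect alone puts Mg higher.
Si > Mg: Si lies to the right of Mg in period 3, so the across-period effect alone puts Si higher.
O > Si: relative to Si, both the across-period and down-group shifts push O's first ionization energy up.
N > O: this pair runs against the simple trend — see the exception note.
Note the exception: N has a higher first ionization energy than O, contrary to the simple trend — pairing an electron in O's 2p⁴ costs repulsion energy, so O ionizes more easily than half-filled N (2p³).
Tabulated first ionization energy (kJ/mol): N 1402, O 1314, Mg 738, Si 786, Cs 376, Ba 503.
So from highest to lowest: N > O > Si > Mg > Ba > Cs.

N, O, Si, Mg, Ba, Cs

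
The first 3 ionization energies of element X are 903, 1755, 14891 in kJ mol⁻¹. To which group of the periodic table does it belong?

Group 2

Look for the largest jump between consecutive ionization energies: IE3/IE2 ≈ 8.5, far larger than any earlier ratio.
That jump marks the point where a core electron is being removed. So the atom has 2 valence electrons.
A main-group element with 2 valence electrons is in group 2.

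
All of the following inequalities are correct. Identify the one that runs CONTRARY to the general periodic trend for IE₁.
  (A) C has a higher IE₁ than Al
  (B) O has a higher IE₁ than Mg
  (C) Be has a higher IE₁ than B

The general trend: IE₁ increases across a period and decreases down a group.
(A) C (period 2, group 14) vs Al (period 3, group 13): the stated order agrees with the simple trend.
(B) O (period 2, group 16) vs Mg (period 3, group 2): the stated order agrees with the simple trend.
(C) Be (period 2, group 2) vs B (period 2, group 13): the stated order contradicts the simple trend.
The exception is (C): removing B's lone 2p electron is easier than breaking Be's filled 2s².

(C)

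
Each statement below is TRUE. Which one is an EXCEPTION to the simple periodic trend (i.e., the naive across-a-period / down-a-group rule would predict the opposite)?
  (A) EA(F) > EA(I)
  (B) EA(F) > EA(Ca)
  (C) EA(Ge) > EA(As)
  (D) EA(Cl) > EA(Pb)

The general trend: electron affinity increases across a period and decreases down a group.
(A) F (period 2, group 17) vs I (period 5, group 17): the stated order agrees with the simple trend.
(B) F (period 2, group 17) vs Ca (period 4, group 2): the stated order agrees with the simple trend.
(C) Ge (period 4, group 14) vs As (period 4, group 15): the stated order contradicts the simple trend.
(D) Cl (period 3, group 17) vs Pb (period 6, group 14): the stated order agrees with the simple trend.
The exception is (C): adding an electron to As's half-filled 4p³ is unfavourable, so Ge (4p²) has the more exothermic EA.

(C)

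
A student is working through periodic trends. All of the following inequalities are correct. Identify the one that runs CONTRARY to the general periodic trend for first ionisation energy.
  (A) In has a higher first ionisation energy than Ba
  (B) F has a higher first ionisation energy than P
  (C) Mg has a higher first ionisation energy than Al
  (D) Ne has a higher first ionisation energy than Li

The general trend: first ionisation energy increases across a period and decreases down a group.
(A) In (period 5, group 13) vs Ba (period 6, group 2): the stated order agrees with the simple trend.
(B) F (period 2, group 17) vs P (period 3, group 15): the stated order agrees with the simple trend.
(C) Mg (period 3, group 2) vs Al (period 3, group 13): the stated order contradicts the simple trend.
(D) Ne (period 2, group 18) vs Li (period 2, group 1): the stated order agrees with the simple trend.
The exception is (C): Al's single 3p electron is easier to remove than one from Mg's filled 3s².

(C)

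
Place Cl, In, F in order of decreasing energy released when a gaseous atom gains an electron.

Cl, F, In

F is in period 2, group 17; Cl is in period 3, group 17; In is in period 5, group 13.
Atoms with high Z_eff and room in the valence shell (especially the halogens) have the most exothermic electron affinities.
Neither a single period nor a single group — weigh both effects.
F > In: relative to In, both the across-period and down-group shifts push F's electron affinity up.
Cl > F: this pair runs against the simple trend — see the exception note.
Note the exception: Cl has a higher electron affinity than F, contrary to the simple trend — F's small 2p subshell makes the incoming electron feel strong e⁻–e⁻ repulsion, so Cl actually releases more energy on gaining an electron.
Approximate values (kJ/mol): F 328, Cl 349, In 29.
So from highest to lowest: Cl > F > In.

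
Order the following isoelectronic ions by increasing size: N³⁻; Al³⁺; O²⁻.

All of these have 10 electrons, so size is governed by nuclear charge alone: the more protons, the stronger the pull on the same electron cloud, and the smaller the ion.
Nuclear charges: Al³⁺ (Z=13), O²⁻ (Z=8), N³⁻ (Z=7).
Smallest to largest: Al³⁺ < O²⁻ < N³⁻.

Al³⁺, O²⁻, N³⁻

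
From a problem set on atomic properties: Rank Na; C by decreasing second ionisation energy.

The second ionization energy removes an electron from the +1 ion. For each element: Na⁺ is the bare [Ne] core; C⁺ still has 3 valence electrons.
Pulling an electron out of a noble-gas core costs far more than removing a remaining valence electron, so Na sits at the high end of IE_2.
Tabulated IE_2 (kJ/mol): Na 4562, C 2353.
So the second ionization energies run C < Na.

Na, C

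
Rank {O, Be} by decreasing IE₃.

The third ionization energy removes an electron from the +2 ion. For each element: O²⁺ still has 4 valence electrons; Be²⁺ is the bare [He] core.
Breaking into a closed-shell core is much more expensive than removing a leftover valence electron — Be has the largest IE_3 here.
Approximate IE_3 values (kJ/mol): O 5300, Be 14849.
Overall IE_3 order: O < Be.

Be, O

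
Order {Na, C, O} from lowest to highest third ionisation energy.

C, O, Na

IE_3 is the cost of taking one more electron from the +2 cation: Na²⁺ is already 1 electron into the core; C²⁺ still has 2 valence electrons; O²⁺ still has 4 valence electrons.
Core electrons are held far more tightly than valence electrons, so Na tops the IE_3 order.
Valence configurations: C²⁺ [He]2s², O²⁺ [He]2s²2p².
Approximate IE_3 values (kJ/mol): Na 6910, C 4620, O 5300.
Hence IE_3: C < O < Na.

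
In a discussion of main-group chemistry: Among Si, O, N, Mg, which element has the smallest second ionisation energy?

Mg

The second ionization energy removes an electron from the +1 ion. For each element: Si⁺ still has 3 valence electrons; O⁺ still has 5 valence electrons; N⁺ still has 4 valence electrons; Mg⁺ still has 1 valence electron.
All are still removing valence electrons, so compare the +1 ions as you would atoms: IE_2 generally rises across a period (higher Z_eff) and falls down a group (larger shell), subject to the usual subshell exceptions.
Valence configurations: Si⁺ [Ne]3s²3p¹, O⁺ [He]2s²2p³, N⁺ [He]2s²2p², Mg⁺ [Ne]3s¹.
Tabulated IE_2 (kJ/mol): Si 1577, O 3388, N 2856, Mg 1451.
Hence IE_2: Mg < Si < N < O.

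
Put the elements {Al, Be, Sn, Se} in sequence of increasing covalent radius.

Be < Se < Al < Sn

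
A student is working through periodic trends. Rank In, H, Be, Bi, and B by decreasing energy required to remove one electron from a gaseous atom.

H > Be > B > Bi > In

Removing the outermost electron gets harder across a period and easier down a group.
Neither a single period nor a single group — weigh both effects.
Bi > In: the two effects oppose for this pair; the across-period effect wins (703 vs 558 kJ/mol).
B > Bi: the two effects oppose for this pair; the down-group effect wins (801 vs 703 kJ/mol).
Be > B: this pair runs against the simple trend — see the exception note.
H > Be: the two effects oppose for this pair; the down-group effect wins (1312 vs 900 kJ/mol).
Note the exception: Be has a higher first ionization energy than B, contrary to the simple trend — removing B's lone 2p electron is easier than breaking Be's filled 2s².
For reference (kJ/mol): H 1312, Be 900, B 801, In 558, Bi 703.
So from highest to lowest: H > Be > B > Bi > In.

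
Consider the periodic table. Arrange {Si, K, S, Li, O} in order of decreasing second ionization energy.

Li, O, K, S, Si

After 1 electron has been removed, what remains? Si⁺ still has 3 valence electrons; K⁺ is the bare [Ar] core; S⁺ still has 5 valence electrons; Li⁺ is the bare [He] core; O⁺ still has 5 valence electrons.
Usually core removal costs more than valence removal, but here the competition is close: a tightly held n=2 valence electron can cost more to remove than an n=3 core electron, so the actual values have to decide it.
Valence configurations: Si⁺ [Ne]3s²3p¹, S⁺ [Ne]3s²3p³, O⁺ [He]2s²2p³.
The numbers (kJ/mol): Si 1577, K 3052, S 2252, Li 7298, O 3388.
Hence IE_2: Si < S < K < O < Li.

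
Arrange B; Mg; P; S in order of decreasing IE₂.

B > S > P > Mg

Consider each +1 ion: B⁺ still has 2 valence electrons; Mg⁺ still has 1 valence electron; P⁺ still has 4 valence electrons; S⁺ still has 5 valence electrons.
All are still removing valence electrons, so compare the +1 ions as you would atoms: IE_2 generally rises across a period (higher Z_eff) and falls down a group (larger shell), subject to the usual subshell exceptions.
Valence configurations: B⁺ [He]2s², Mg⁺ [Ne]3s¹, P⁺ [Ne]3s²3p², S⁺ [Ne]3s²3p³.
The numbers (kJ/mol): B 2427, Mg 1451, P 1907, S 2252.
Putting it together, IE_2: Mg < P < S < B.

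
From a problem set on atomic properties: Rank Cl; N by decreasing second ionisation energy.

N > Cl

After 1 electron has been removed, what remains? Cl⁺ still has 6 valence electrons; N⁺ still has 4 valence electrons.
All are still removing valence electrons, so compare the +1 ions as you would atoms: IE_2 generally rises across a period (higher Z_eff) and falls down a group (larger shell), subject to the usual subshell exceptions.
Valence configurations: Cl⁺ [Ne]3s²3p⁴, N⁺ [He]2s²2p².
Tabulated IE_2 (kJ/mol): Cl 2298, N 2856.
Hence IE_2: Cl < N.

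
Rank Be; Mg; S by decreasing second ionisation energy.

S, Be, Mg

IE_2 is the cost of taking one more electron from the +1 cation: Be⁺ still has 1 valence electron; Mg⁺ still has 1 valence electron; S⁺ still has 5 valence electrons.
All are still removing valence electrons, so compare the +1 ions as you would atoms: IE_2 generally rises across a period (higher Z_eff) and falls down a group (larger shell), subject to the usual subshell exceptions.
Valence configurations: Be⁺ [He]2s¹, Mg⁺ [Ne]3s¹, S⁺ [Ne]3s²3p³.
Approximate IE_2 values (kJ/mol): Be 1757, Mg 1451, S 2252.
Putting it together, IE_2: Mg < Be < S.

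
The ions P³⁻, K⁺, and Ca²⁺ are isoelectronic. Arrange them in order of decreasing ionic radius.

P³⁻ > K⁺ > Ca²⁺

All of these have 18 electrons, so size is governed by nuclear charge alone: the more protons, the stronger the pull on the same electron cloud, and the smaller the ion.
Nuclear charges: Ca²⁺ (Z=20), K⁺ (Z=19), P³⁻ (Z=15).
Largest to smallest: P³⁻ > K⁺ > Ca²⁺.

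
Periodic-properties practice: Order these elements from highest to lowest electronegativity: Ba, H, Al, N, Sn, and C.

N > C > H > Sn > Al > Ba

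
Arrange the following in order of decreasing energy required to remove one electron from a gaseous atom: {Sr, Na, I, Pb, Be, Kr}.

Be is in period 2, group 2; Na is in period 3, group 1; Kr is in period 4, group 18; Sr is in period 5, group 2; I is in period 5, group 17; Pb is in period 6, group 14.
Across a period the outer electron is held more tightly (higher IE₁); down a group it sits in a higher shell, more shielded, and comes off more easily.
Here both period and group differ, so the two effects have to be weighed against each other.
Sr > Na: period and group pull opposite ways; the across-period shift dominates (550 vs 496 kJ/mol).
Pb > Sr: the two effects oppose for this pair; the across-period effect wins (716 vs 550 kJ/mol).
Be > Pb: the two effects oppose for this pair; the down-group effect wins (900 vs 716 kJ/mol).
I > Be: period and group pull opposite ways; the across-period shift dominates (1008 vs 900 kJ/mol).
Kr > I: relative to I, both the across-period and down-group shifts push Kr's first ionization energy up.
Approximate values (kJ/mol): Be 900, Na 496, Kr 1351, Sr 550, I 1008, Pb 716.
So from highest to lowest: Kr > I > Be > Pb > Sr > Na.

Kr, I, Be, Pb, Sr, Na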